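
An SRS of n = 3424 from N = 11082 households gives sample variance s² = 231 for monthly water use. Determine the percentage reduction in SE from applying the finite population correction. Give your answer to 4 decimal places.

f = n/N = 3424/11082 = 0.30896950.
SE_no-fpc = √(s²/n) = 0.25974016; SE_fpc = √((1−f)s²/n) = 0.21591744.
Ratio = √(1−f) = 0.83128244. Reduction = 100·(1 − 0.83128244) = 16.8718%.

16.8718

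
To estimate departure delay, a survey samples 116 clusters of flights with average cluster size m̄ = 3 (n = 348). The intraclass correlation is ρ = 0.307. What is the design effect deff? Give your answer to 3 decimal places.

1.614

deff = 1 + (3 − 1)·0.307 = 1 + 0.614 = 1.614.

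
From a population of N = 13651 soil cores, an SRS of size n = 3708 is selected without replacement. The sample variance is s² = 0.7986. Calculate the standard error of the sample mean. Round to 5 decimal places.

Under SRS without replacement, Var(ȳ) = (1 − f)·s²/n with f = n/N = 3708/13651 = 0.27162845.
Var(ȳ) = (1 − 0.27162845)·0.7986/3708 = 0.72837155·2.1537217 × 10^-4 = 1.5687096 × 10^-4.
SE(ȳ) = √(1.5687096 × 10^-4) = 0.01252.

0.01252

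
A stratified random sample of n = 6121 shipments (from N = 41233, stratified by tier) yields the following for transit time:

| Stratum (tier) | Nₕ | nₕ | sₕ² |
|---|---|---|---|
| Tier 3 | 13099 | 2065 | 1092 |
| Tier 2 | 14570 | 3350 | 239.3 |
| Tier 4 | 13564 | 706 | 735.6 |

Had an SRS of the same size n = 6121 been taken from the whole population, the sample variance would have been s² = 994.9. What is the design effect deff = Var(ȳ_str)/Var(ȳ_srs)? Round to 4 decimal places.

Var(ȳ_str) = Σ Wₕ²(1−fₕ)sₕ²/nₕ with Wₕ = Nₕ/41233:
  Tier 3: (13099/41233)²·(1−2065/13099)·1092/2065 = 0.044955604
  Tier 2: (14570/41233)²·(1−3350/14570)·239.3/3350 = 0.0068684767
  Tier 4: (13564/41233)²·(1−706/13564)·735.6/706 = 0.10688293
  → Var(ȳ_str) = 0.15870701.
Var(ȳ_srs) = (1 − 6121/41233)·994.9/6121 = 0.13841007.
deff = 0.15870701 / 0.13841007 = 1.1466.

1.1466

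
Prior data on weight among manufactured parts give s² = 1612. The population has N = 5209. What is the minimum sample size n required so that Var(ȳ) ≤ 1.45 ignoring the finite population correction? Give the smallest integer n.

1112

Without fpc, n₀ = s²/D = 1612/1.45 = 1111.7241.
Rounding up, n = 1112.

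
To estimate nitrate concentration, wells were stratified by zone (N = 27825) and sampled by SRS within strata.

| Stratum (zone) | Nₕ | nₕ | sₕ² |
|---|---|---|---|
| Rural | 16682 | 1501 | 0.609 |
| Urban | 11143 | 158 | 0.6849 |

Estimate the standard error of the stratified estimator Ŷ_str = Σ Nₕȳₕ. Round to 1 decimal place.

795.8

Var(Ŷ_str) = Σₕ Nₕ²(1 − fₕ)sₕ²/nₕ.
Rural: 16682²·(1 − 1501/16682)·0.609/1501 = 102750.77.
Urban: 11143²·(1 − 158/11143)·0.6849/158 = 530606.14.
Sum = 633356.91.
SE = √(633356.91) = 795.8.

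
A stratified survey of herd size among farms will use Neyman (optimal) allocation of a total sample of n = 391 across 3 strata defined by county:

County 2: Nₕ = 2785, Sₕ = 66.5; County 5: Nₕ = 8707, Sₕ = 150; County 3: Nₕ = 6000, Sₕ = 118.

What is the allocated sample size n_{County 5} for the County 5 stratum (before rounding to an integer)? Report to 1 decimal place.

Neyman allocation: nₕ = n·NₕSₕ / Σⱼ NⱼSⱼ.
Σ NⱼSⱼ = 2785·66.5 + 8707·150 + 6000·118 = 2.1992525 × 10^6.
n_{County 5} = 391·8707·150 / (2.1992525 × 10^6) = 232.2.

232.2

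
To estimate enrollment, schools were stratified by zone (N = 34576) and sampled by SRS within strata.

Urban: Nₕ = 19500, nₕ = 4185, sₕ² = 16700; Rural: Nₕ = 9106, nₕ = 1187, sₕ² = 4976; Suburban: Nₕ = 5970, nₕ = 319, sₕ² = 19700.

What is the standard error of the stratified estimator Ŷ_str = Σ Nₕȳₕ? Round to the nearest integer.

Var(Ŷ_str) = Σₕ Nₕ²(1 − fₕ)sₕ²/nₕ.
Urban: 19500²·(1 − 4185/19500)·16700/4185 = 1.1917156 × 10^9.
Rural: 9106²·(1 − 1187/9106)·4976/1187 = 3.0229269 × 10^8.
Suburban: 5970²·(1 − 319/5970)·19700/319 = 2.0834121 × 10^9.
Sum = 3.5774204 × 10^9.
SE = √(3.5774204 × 10^9) = 59812.

59812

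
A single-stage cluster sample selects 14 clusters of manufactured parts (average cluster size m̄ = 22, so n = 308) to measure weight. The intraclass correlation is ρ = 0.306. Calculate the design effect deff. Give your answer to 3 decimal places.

deff = 1 + (22 − 1)·0.306 = 1 + 6.426 = 7.426.

7.426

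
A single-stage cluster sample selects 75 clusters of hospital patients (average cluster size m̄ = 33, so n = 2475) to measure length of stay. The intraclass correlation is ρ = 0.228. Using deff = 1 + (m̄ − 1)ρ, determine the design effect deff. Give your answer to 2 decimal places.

deff = 1 + (33 − 1)·0.228 = 1 + 7.296 = 8.296.

8.30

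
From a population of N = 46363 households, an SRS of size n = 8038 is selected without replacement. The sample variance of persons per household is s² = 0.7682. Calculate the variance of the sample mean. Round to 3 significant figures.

7.90 × 10^-5

Under SRS without replacement, Var(ȳ) = (1 − f)·s²/n with f = n/N = 8038/46363 = 0.17337101.
Var(ȳ) = (1 − 0.17337101)·0.7682/8038 = 0.82662899·9.5571038 × 10^-5 = 7.9001791 × 10^-5.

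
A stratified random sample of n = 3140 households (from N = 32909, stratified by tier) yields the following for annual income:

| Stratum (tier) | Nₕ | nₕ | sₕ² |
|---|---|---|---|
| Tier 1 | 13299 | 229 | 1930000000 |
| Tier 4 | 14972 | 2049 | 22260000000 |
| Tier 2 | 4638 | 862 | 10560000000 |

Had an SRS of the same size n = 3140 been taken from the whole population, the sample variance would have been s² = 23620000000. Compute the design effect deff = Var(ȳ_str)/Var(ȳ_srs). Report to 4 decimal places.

0.5131

Var(ȳ_str) = Σ Wₕ²(1−fₕ)sₕ²/nₕ with Wₕ = Nₕ/32909:
  Tier 1: (13299/32909)²·(1−229/13299)·1930000000/229 = 1.352655 × 10^6
  Tier 4: (14972/32909)²·(1−2049/14972)·22260000000/2049 = 1.9408724 × 10^6
  Tier 2: (4638/32909)²·(1−862/4638)·10560000000/862 = 198102.52
  → Var(ȳ_str) = 3.4916299 × 10^6.
Var(ȳ_srs) = (1 − 3140/32909)·23620000000/3140 = 6.8045562 × 10^6.
deff = (3.4916299 × 10^6) / (6.8045562 × 10^6) = 0.5131.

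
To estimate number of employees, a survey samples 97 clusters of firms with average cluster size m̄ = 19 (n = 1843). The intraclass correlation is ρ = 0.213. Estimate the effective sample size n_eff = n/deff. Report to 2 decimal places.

deff = 1 + (19 − 1)·0.213 = 1 + 3.834 = 4.834.
n_eff = 1843 / 4.834 = 381.26.

381.26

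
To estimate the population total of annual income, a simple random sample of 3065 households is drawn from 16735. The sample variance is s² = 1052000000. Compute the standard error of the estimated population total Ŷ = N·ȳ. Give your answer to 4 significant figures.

Var(Ŷ) = N²·Var(ȳ) = N²·(1 − n/N)·s²/n.
f = 3065/16735 = 0.18314909; Var(ȳ) = 0.81685091·1052000000/3065 = 280367.75.
Var(Ŷ) = 16735² · 280367.75 = 7.8519855 × 10^13.
SE(Ŷ) = √(7.8519855 × 10^13) = 8.861 × 10^6.

8.861 × 10^6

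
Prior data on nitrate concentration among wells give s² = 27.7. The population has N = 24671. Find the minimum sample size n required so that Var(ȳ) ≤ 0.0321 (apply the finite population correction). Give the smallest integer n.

834

Without fpc, n₀ = s²/D = 27.7/0.0321 = 862.9283.
With fpc, (1 − n/N)·s²/n ≤ D requires n ≥ n₀/(1 + n₀/N) = 862.9283/(1 + 862.9283/24671) = 833.7653.
Rounding up, n = 834.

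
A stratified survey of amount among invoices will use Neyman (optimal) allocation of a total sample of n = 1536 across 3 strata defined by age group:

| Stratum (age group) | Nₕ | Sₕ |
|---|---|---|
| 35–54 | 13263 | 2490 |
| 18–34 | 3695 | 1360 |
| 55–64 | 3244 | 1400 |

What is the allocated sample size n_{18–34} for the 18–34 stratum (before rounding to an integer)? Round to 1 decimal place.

181.2

Neyman allocation: nₕ = n·NₕSₕ / Σⱼ NⱼSⱼ.
Σ NⱼSⱼ = 13263·2490 + 3695·1360 + 3244·1400 = 4.259167 × 10^7.
n_{18–34} = 1536·3695·1360 / (4.259167 × 10^7) = 181.2.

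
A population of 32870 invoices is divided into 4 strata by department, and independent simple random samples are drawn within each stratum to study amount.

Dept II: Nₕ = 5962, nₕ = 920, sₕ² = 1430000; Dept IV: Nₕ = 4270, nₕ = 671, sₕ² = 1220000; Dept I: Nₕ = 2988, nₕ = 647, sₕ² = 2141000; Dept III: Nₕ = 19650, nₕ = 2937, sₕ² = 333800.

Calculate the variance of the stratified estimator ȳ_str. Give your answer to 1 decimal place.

Var(ȳ_str) = Σₕ Wₕ²(1 − fₕ)sₕ²/nₕ with Wₕ = Nₕ/N, N = 32870.
Dept II: Wₕ = 0.18138120; term = 0.18138120²·(1 − 0.15431063)·1430000/920 = 43.245768.
Dept IV: Wₕ = 0.12990569; term = 0.12990569²·(1 − 0.15714286)·1220000/671 = 25.861138.
Dept I: Wₕ = 0.09090356; term = 0.09090356²·(1 − 0.21653280)·2141000/647 = 21.423725.
Dept III: Wₕ = 0.59780955; term = 0.59780955²·(1 − 0.14946565)·333800/2937 = 34.546173.
Sum = 125.0768.

125.1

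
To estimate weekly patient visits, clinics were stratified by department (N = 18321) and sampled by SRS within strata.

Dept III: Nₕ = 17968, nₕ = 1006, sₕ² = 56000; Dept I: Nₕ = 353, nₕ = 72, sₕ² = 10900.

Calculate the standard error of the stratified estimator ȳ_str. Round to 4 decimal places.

Var(ȳ_str) = Σₕ Wₕ²(1 − fₕ)sₕ²/nₕ with Wₕ = Nₕ/N, N = 18321.
Dept III: Wₕ = 0.98073249; term = 0.98073249²·(1 − 0.05598842)·56000/1006 = 50.54387.
Dept I: Wₕ = 0.01926751; term = 0.01926751²·(1 − 0.20396601)·10900/72 = 0.044738012.
Sum = 50.588608.
SE = √(50.588608) = 7.1126.

7.1126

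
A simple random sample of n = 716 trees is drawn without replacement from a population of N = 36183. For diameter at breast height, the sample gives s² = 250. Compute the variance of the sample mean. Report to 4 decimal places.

0.3423

Under SRS without replacement, Var(ȳ) = (1 − f)·s²/n with f = n/N = 716/36183 = 0.01978830.
Var(ȳ) = (1 − 0.01978830)·250/716 = 0.98021170·0.34916201 = 0.34225269.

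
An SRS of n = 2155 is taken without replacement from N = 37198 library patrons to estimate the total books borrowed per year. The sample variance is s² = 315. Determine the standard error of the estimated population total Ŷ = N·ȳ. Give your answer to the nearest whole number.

Var(Ŷ) = N²·Var(ȳ) = N²·(1 − n/N)·s²/n.
f = 2155/37198 = 0.05793322; Var(ȳ) = 0.94206678·315/2155 = 0.1377035.
Var(Ŷ) = 37198² · 0.1377035 = 1.9053912 × 10^8.
SE(Ŷ) = √(1.9053912 × 10^8) = 13804.

13804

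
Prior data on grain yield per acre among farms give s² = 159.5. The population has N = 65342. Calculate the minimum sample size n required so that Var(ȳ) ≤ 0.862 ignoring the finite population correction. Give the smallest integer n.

186

Without fpc, n₀ = s²/D = 159.5/0.862 = 185.0348.
Rounding up, n = 186.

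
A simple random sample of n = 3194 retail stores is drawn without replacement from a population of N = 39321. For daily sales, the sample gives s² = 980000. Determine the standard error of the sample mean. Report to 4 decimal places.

16.7899

Under SRS without replacement, Var(ȳ) = (1 − f)·s²/n with f = n/N = 3194/39321 = 0.08122886.
Var(ȳ) = (1 − 0.08122886)·980000/3194 = 0.91877114·306.8253 = 281.90223.
SE(ȳ) = √(281.90223) = 16.7899.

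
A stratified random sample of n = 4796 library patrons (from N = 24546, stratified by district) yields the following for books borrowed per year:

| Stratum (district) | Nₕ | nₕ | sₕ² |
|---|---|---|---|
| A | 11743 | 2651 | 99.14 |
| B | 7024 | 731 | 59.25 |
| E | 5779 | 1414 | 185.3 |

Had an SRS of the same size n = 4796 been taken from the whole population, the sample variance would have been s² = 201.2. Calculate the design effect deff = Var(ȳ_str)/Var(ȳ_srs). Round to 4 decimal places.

0.5350

Var(ȳ_str) = Σ Wₕ²(1−fₕ)sₕ²/nₕ with Wₕ = Nₕ/24546:
  A: (11743/24546)²·(1−2651/11743)·99.14/2651 = 0.0066269885
  B: (7024/24546)²·(1−731/7024)·59.25/731 = 0.0059463676
  E: (5779/24546)²·(1−1414/5779)·185.3/1414 = 0.0054865772
  → Var(ȳ_str) = 0.018059933.
Var(ȳ_srs) = (1 − 4796/24546)·201.2/4796 = 0.033754771.
deff = 0.018059933 / 0.033754771 = 0.5350.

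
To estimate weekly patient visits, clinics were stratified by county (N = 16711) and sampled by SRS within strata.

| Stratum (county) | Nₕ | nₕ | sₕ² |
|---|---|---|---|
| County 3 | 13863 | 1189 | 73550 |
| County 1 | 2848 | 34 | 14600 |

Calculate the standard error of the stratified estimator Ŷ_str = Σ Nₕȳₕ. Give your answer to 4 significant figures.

119600

Var(Ŷ_str) = Σₕ Nₕ²(1 − fₕ)sₕ²/nₕ.
County 3: 13863²·(1 − 1189/13863)·73550/1189 = 1.0868554 × 10^10.
County 1: 2848²·(1 − 34/2848)·14600/34 = 3.4414227 × 10^9.
Sum = 1.4309977 × 10^10.
SE = √(1.4309977 × 10^10) = 119600.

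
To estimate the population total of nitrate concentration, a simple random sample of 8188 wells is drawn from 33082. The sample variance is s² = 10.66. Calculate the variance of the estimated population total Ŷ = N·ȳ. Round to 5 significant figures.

1.0722 × 10^6

Var(Ŷ) = N²·Var(ȳ) = N²·(1 − n/N)·s²/n.
f = 8188/33082 = 0.24750620; Var(ȳ) = 0.75249380·10.66/8188 = 9.7967562 × 10^-4.
Var(Ŷ) = 33082² · (9.7967562 × 10^-4) = 1.0721753 × 10^6.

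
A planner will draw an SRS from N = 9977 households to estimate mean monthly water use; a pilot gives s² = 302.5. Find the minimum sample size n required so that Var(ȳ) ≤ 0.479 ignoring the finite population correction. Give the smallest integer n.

Without fpc, n₀ = s²/D = 302.5/0.479 = 631.5240.
Rounding up, n = 632.

632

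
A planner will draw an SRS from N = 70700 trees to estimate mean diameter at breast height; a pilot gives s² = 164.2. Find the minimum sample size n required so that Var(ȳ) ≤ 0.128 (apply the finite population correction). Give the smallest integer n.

Without fpc, n₀ = s²/D = 164.2/0.128 = 1282.8125.
With fpc, (1 − n/N)·s²/n ≤ D requires n ≥ n₀/(1 + n₀/N) = 1282.8125/(1 + 1282.8125/70700) = 1259.9514.
Rounding up, n = 1260.

1260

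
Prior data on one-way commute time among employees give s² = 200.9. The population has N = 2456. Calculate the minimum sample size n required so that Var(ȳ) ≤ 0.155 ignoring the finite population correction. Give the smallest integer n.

Without fpc, n₀ = s²/D = 200.9/0.155 = 1296.1290.
Rounding up, n = 1297.

1297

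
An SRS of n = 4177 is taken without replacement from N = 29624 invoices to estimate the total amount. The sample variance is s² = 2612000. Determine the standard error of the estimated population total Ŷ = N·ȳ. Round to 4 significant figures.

686600

Var(Ŷ) = N²·Var(ȳ) = N²·(1 − n/N)·s²/n.
f = 4177/29624 = 0.14100054; Var(ȳ) = 0.85899946·2612000/4177 = 537.15743.
Var(Ŷ) = 29624² · 537.15743 = 4.7139936 × 10^11.
SE(Ŷ) = √(4.7139936 × 10^11) = 686600.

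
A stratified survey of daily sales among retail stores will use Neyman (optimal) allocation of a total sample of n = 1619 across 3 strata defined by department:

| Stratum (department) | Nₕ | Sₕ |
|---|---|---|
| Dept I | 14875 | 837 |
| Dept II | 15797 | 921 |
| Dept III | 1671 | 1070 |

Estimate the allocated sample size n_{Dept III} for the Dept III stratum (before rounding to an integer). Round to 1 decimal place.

Neyman allocation: nₕ = n·NₕSₕ / Σⱼ NⱼSⱼ.
Σ NⱼSⱼ = 14875·837 + 15797·921 + 1671·1070 = 2.8787382 × 10^7.
n_{Dept III} = 1619·1671·1070 / (2.8787382 × 10^7) = 100.6.

100.6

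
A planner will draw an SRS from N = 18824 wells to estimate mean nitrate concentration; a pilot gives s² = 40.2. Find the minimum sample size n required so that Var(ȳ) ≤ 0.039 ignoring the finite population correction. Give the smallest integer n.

1031

Without fpc, n₀ = s²/D = 40.2/0.039 = 1030.7692.
Rounding up, n = 1031.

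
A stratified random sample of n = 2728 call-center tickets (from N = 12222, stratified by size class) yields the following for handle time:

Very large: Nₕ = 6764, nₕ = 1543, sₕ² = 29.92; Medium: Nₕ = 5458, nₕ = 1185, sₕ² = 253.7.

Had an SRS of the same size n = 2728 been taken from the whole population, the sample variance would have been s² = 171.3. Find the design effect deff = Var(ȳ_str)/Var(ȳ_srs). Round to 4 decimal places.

Var(ȳ_str) = Σ Wₕ²(1−fₕ)sₕ²/nₕ with Wₕ = Nₕ/12222:
  Very large: (6764/12222)²·(1−1543/6764)·29.92/1543 = 0.0045842511
  Medium: (5458/12222)²·(1−1185/5458)·253.7/1185 = 0.033425967
  → Var(ȳ_str) = 0.038010218.
Var(ȳ_srs) = (1 − 2728/12222)·171.3/2728 = 0.048777546.
deff = 0.038010218 / 0.048777546 = 0.7793.

0.7793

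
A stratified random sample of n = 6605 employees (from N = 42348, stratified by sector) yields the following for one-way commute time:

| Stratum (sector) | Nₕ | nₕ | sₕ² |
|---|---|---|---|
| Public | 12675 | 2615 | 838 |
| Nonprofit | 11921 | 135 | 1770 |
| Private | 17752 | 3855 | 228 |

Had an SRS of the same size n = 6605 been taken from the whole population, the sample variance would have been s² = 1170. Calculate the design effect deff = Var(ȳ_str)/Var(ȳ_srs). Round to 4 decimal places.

7.0772

Var(ȳ_str) = Σ Wₕ²(1−fₕ)sₕ²/nₕ with Wₕ = Nₕ/42348:
  Public: (12675/42348)²·(1−2615/12675)·838/2615 = 0.02278518
  Nonprofit: (11921/42348)²·(1−135/11921)·1770/135 = 1.0271948
  Private: (17752/42348)²·(1−3855/17752)·228/3855 = 0.0081360386
  → Var(ȳ_str) = 1.058116.
Var(ȳ_srs) = (1 − 6605/42348)·1170/6605 = 0.14951031.
deff = 1.058116 / 0.14951031 = 7.0772.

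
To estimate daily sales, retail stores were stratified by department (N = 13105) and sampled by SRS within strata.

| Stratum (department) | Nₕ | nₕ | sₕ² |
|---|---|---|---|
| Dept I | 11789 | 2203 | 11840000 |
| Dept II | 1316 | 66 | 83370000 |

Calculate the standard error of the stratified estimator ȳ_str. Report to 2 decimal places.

Var(ȳ_str) = Σₕ Wₕ²(1 − fₕ)sₕ²/nₕ with Wₕ = Nₕ/N, N = 13105.
Dept I: Wₕ = 0.89958031; term = 0.89958031²·(1 − 0.18686912)·11840000/2203 = 3536.5316.
Dept II: Wₕ = 0.10041969; term = 0.10041969²·(1 − 0.05015198)·83370000/66 = 12099.23.
Sum = 15635.762.
SE = √(15635.762) = 125.04.

125.04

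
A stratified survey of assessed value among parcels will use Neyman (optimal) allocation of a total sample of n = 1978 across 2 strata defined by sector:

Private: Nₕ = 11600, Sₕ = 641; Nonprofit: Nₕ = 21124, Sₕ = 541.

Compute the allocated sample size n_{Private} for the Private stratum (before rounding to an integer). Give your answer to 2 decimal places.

779.68

Neyman allocation: nₕ = n·NₕSₕ / Σⱼ NⱼSⱼ.
Σ NⱼSⱼ = 11600·641 + 21124·541 = 1.8863684 × 10^7.
n_{Private} = 1978·11600·641 / (1.8863684 × 10^7) = 779.68.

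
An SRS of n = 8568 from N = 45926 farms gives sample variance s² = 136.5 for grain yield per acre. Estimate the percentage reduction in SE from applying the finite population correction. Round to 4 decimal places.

9.8091

f = n/N = 8568/45926 = 0.18656099.
SE_no-fpc = √(s²/n) = 0.12621954; SE_fpc = √((1−f)s²/n) = 0.11383848.
Ratio = √(1−f) = 0.90190854. Reduction = 100·(1 − 0.90190854) = 9.8091%.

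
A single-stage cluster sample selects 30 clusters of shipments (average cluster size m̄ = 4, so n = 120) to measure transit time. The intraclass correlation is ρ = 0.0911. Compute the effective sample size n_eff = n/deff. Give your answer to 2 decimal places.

94.24

deff = 1 + (4 − 1)·0.0911 = 1 + 0.2733 = 1.2733.
n_eff = 120 / 1.2733 = 94.24.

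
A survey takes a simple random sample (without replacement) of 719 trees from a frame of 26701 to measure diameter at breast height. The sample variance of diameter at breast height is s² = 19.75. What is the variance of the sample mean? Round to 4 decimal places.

0.0267

Under SRS without replacement, Var(ȳ) = (1 − f)·s²/n with f = n/N = 719/26701 = 0.02692783.
Var(ȳ) = (1 − 0.02692783)·19.75/719 = 0.97307217·0.027468707 = 0.026729034.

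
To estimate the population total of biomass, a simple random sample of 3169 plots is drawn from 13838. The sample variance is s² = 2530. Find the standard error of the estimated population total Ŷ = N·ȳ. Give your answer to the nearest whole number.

Var(Ŷ) = N²·Var(ȳ) = N²·(1 − n/N)·s²/n.
f = 3169/13838 = 0.22900708; Var(ȳ) = 0.77099292·2530/3169 = 0.61552922.
Var(Ŷ) = 13838² · 0.61552922 = 1.1786784 × 10^8.
SE(Ŷ) = √(1.1786784 × 10^8) = 10857.

10857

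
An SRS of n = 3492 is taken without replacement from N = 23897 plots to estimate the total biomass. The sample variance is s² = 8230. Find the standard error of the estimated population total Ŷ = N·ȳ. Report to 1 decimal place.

Var(Ŷ) = N²·Var(ȳ) = N²·(1 − n/N)·s²/n.
f = 3492/23897 = 0.14612713; Var(ȳ) = 0.85387287·8230/3492 = 2.0124209.
Var(Ŷ) = 23897² · 2.0124209 = 1.1492264 × 10^9.
SE(Ŷ) = √(1.1492264 × 10^9) = 33900.2.

33900.2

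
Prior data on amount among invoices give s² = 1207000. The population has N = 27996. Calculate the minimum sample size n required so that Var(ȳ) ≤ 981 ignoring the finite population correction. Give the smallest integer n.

1231

Without fpc, n₀ = s²/D = 1207000/981 = 1230.3772.
Rounding up, n = 1231.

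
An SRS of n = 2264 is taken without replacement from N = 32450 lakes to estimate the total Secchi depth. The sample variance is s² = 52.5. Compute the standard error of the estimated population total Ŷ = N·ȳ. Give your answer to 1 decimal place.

Var(Ŷ) = N²·Var(ȳ) = N²·(1 − n/N)·s²/n.
f = 2264/32450 = 0.06976888; Var(ȳ) = 0.93023112·52.5/2264 = 0.021571172.
Var(Ŷ) = 32450² · 0.021571172 = 2.2714498 × 10^7.
SE(Ŷ) = √(2.2714498 × 10^7) = 4766.0.

4766.0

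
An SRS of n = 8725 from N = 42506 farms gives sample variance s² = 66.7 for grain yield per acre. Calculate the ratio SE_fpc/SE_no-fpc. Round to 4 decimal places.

f = n/N = 8725/42506 = 0.20526514.
SE_no-fpc = √(s²/n) = 0.08743397; SE_fpc = √((1−f)s²/n) = 0.077945551.
Ratio = √(1−f) = 0.89147903.

0.8915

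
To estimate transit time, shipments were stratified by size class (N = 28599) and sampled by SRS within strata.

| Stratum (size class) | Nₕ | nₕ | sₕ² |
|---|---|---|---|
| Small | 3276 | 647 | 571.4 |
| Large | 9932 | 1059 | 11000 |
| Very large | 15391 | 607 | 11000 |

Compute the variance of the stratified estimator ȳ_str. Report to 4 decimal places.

6.1700

Var(ȳ_str) = Σₕ Wₕ²(1 − fₕ)sₕ²/nₕ with Wₕ = Nₕ/N, N = 28599.
Small: Wₕ = 0.11454946; term = 0.11454946²·(1 − 0.19749695)·571.4/647 = 0.0092996957.
Large: Wₕ = 0.34728487; term = 0.34728487²·(1 − 0.10662505)·11000/1059 = 1.1191859.
Very large: Wₕ = 0.53816567; term = 0.53816567²·(1 − 0.03943863)·11000/607 = 5.0415153.
Sum = 6.1700009.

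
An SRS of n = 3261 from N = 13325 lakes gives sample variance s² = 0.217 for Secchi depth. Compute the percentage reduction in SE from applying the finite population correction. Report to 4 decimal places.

f = n/N = 3261/13325 = 0.24472795.
SE_no-fpc = √(s²/n) = 0.0081574509; SE_fpc = √((1−f)s²/n) = 0.007089346.
Ratio = √(1−f) = 0.86906389. Reduction = 100·(1 − 0.86906389) = 13.0936%.

13.0936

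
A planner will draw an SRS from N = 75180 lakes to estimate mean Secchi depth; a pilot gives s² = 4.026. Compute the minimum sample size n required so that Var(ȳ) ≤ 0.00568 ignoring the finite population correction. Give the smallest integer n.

Without fpc, n₀ = s²/D = 4.026/0.00568 = 708.8028.
Rounding up, n = 709.

709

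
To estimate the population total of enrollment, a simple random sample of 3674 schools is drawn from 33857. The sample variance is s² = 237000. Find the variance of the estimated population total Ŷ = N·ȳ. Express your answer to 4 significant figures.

6.592 × 10^10

Var(Ŷ) = N²·Var(ȳ) = N²·(1 − n/N)·s²/n.
f = 3674/33857 = 0.10851523; Var(ȳ) = 0.89148477·237000/3674 = 57.507319.
Var(Ŷ) = 33857² · 57.507319 = 6.5920436 × 10^10.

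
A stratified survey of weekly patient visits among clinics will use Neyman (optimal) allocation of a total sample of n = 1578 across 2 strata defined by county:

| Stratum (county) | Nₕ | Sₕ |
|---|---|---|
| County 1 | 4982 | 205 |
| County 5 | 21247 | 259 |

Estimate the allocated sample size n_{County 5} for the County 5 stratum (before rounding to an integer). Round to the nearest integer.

Neyman allocation: nₕ = n·NₕSₕ / Σⱼ NⱼSⱼ.
Σ NⱼSⱼ = 4982·205 + 21247·259 = 6.524283 × 10^6.
n_{County 5} = 1578·21247·259 / (6.524283 × 10^6) = 1331.

1331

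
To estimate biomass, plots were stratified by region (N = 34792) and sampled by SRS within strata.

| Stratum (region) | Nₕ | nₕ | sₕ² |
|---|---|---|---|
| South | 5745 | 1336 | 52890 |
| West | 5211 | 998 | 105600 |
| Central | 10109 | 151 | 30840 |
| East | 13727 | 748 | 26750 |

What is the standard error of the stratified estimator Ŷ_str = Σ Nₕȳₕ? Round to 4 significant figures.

Var(Ŷ_str) = Σₕ Nₕ²(1 − fₕ)sₕ²/nₕ.
South: 5745²·(1 − 1336/5745)·52890/1336 = 1.0027606 × 10^9.
West: 5211²·(1 − 998/5211)·105600/998 = 2.3229823 × 10^9.
Central: 10109²·(1 − 151/10109)·30840/151 = 2.0559746 × 10^10.
East: 13727²·(1 − 748/13727)·26750/748 = 6.3714614 × 10^9.
Sum = 3.025695 × 10^10.
SE = √(3.025695 × 10^10) = 173900.

173900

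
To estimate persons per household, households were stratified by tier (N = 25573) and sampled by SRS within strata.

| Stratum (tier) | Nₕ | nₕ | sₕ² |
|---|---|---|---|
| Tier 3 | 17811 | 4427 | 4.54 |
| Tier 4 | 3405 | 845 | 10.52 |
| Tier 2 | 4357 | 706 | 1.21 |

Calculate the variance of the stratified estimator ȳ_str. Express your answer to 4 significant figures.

Var(ȳ_str) = Σₕ Wₕ²(1 − fₕ)sₕ²/nₕ with Wₕ = Nₕ/N, N = 25573.
Tier 3: Wₕ = 0.69647675; term = 0.69647675²·(1 − 0.24855426)·4.54/4427 = 3.7381541 × 10^-4.
Tier 4: Wₕ = 0.13314824; term = 0.13314824²·(1 − 0.24816446)·10.52/845 = 1.6594064 × 10^-4.
Tier 2: Wₕ = 0.17037500; term = 0.17037500²·(1 − 0.16203810)·1.21/706 = 4.1688542 × 10^-5.
Sum = 5.8144459 × 10^-4.

5.814 × 10^-4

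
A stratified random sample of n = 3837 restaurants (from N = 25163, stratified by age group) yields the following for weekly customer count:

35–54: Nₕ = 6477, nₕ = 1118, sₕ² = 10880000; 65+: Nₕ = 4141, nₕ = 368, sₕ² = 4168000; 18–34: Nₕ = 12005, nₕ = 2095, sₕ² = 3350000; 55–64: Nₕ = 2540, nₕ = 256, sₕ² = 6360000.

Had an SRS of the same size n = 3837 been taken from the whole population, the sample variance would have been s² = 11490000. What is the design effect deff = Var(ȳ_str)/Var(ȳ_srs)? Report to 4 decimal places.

Var(ȳ_str) = Σ Wₕ²(1−fₕ)sₕ²/nₕ with Wₕ = Nₕ/25163:
  35–54: (6477/25163)²·(1−1118/6477)·10880000/1118 = 533.48217
  65+: (4141/25163)²·(1−368/4141)·4168000/368 = 279.47766
  18–34: (12005/25163)²·(1−2095/12005)·3350000/2095 = 300.44969
  55–64: (2540/25163)²·(1−256/2540)·6360000/256 = 227.62614
  → Var(ȳ_str) = 1341.0357.
Var(ȳ_srs) = (1 − 3837/25163)·11490000/3837 = 2537.9042.
deff = 1341.0357 / 2537.9042 = 0.5284.

0.5284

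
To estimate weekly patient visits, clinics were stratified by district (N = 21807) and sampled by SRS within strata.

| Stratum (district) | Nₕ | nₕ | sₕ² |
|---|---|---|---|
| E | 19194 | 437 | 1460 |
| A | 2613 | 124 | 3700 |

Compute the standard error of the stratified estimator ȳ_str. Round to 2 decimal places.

Var(ȳ_str) = Σₕ Wₕ²(1 − fₕ)sₕ²/nₕ with Wₕ = Nₕ/N, N = 21807.
E: Wₕ = 0.88017609; term = 0.88017609²·(1 − 0.02276753)·1460/437 = 2.5293472.
A: Wₕ = 0.11982391; term = 0.11982391²·(1 − 0.04745503)·3700/124 = 0.40808675.
Sum = 2.937434.
SE = √(2.937434) = 1.71.

1.71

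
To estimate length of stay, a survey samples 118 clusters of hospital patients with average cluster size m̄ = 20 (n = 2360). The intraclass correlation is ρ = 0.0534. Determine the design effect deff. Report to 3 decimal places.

2.015

deff = 1 + (20 − 1)·0.0534 = 1 + 1.0146 = 2.0146.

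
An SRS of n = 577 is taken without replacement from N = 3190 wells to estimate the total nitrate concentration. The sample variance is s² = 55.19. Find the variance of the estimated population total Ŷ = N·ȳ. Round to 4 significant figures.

Var(Ŷ) = N²·Var(ȳ) = N²·(1 − n/N)·s²/n.
f = 577/3190 = 0.18087774; Var(ȳ) = 0.81912226·55.19/577 = 0.078348973.
Var(Ŷ) = 3190² · 0.078348973 = 797286.98.

797300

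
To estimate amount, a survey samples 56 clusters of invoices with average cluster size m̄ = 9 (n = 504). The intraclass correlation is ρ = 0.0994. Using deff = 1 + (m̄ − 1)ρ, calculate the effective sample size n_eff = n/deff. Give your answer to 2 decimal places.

deff = 1 + (9 − 1)·0.0994 = 1 + 0.7952 = 1.7952.
n_eff = 504 / 1.7952 = 280.75.

280.75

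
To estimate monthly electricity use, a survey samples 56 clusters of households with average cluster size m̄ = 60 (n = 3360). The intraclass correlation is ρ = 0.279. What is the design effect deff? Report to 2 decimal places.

deff = 1 + (60 − 1)·0.279 = 1 + 16.461 = 17.461.

17.46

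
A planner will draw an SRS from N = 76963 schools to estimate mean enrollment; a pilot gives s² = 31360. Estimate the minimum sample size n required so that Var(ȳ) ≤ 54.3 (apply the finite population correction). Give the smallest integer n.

Without fpc, n₀ = s²/D = 31360/54.3 = 577.5322.
With fpc, (1 − n/N)·s²/n ≤ D requires n ≥ n₀/(1 + n₀/N) = 577.5322/(1 + 577.5322/76963) = 573.2307.
Rounding up, n = 574.

574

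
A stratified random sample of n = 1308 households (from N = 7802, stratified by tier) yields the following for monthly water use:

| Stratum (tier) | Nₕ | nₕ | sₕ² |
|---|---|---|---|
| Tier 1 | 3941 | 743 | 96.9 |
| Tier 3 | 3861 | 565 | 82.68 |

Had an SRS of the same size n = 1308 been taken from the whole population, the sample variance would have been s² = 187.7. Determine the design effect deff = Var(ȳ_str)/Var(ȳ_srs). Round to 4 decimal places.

Var(ȳ_str) = Σ Wₕ²(1−fₕ)sₕ²/nₕ with Wₕ = Nₕ/7802:
  Tier 1: (3941/7802)²·(1−743/3941)·96.9/743 = 0.027002748
  Tier 3: (3861/7802)²·(1−565/3861)·82.68/565 = 0.030593357
  → Var(ȳ_str) = 0.057596105.
Var(ȳ_srs) = (1 − 1308/7802)·187.7/1308 = 0.1194436.
deff = 0.057596105 / 0.1194436 = 0.4822.

0.4822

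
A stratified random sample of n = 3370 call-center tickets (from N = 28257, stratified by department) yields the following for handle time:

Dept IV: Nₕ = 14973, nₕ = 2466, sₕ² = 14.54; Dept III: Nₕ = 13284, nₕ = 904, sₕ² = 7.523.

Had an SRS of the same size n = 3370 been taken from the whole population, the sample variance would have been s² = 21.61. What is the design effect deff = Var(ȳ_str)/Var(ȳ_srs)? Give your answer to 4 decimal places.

Var(ȳ_str) = Σ Wₕ²(1−fₕ)sₕ²/nₕ with Wₕ = Nₕ/28257:
  Dept IV: (14973/28257)²·(1−2466/14973)·14.54/2466 = 0.0013828695
  Dept III: (13284/28257)²·(1−904/13284)·7.523/904 = 0.0017140364
  → Var(ȳ_str) = 0.0030969059.
Var(ȳ_srs) = (1 − 3370/28257)·21.61/3370 = 0.0056476967.
deff = 0.0030969059 / 0.0056476967 = 0.5483.

0.5483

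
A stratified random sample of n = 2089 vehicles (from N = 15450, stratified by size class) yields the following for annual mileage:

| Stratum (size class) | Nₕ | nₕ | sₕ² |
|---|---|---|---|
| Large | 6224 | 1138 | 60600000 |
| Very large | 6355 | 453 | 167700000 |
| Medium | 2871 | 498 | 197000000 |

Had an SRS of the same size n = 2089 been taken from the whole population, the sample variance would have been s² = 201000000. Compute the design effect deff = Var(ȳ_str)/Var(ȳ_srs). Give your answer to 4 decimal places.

0.9196

Var(ȳ_str) = Σ Wₕ²(1−fₕ)sₕ²/nₕ with Wₕ = Nₕ/15450:
  Large: (6224/15450)²·(1−1138/6224)·60600000/1138 = 7061.8638
  Very large: (6355/15450)²·(1−453/6355)·167700000/453 = 58169.141
  Medium: (2871/15450)²·(1−498/2871)·197000000/498 = 11290.439
  → Var(ȳ_str) = 76521.444.
Var(ȳ_srs) = (1 − 2089/15450)·201000000/2089 = 83208.578.
deff = 76521.444 / 83208.578 = 0.9196.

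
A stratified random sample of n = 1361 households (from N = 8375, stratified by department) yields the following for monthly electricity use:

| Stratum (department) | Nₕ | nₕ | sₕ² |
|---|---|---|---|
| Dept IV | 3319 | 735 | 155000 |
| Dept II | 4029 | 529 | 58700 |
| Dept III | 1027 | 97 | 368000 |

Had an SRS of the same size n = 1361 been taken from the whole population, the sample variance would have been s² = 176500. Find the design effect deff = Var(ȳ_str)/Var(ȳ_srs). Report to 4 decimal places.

Var(ȳ_str) = Σ Wₕ²(1−fₕ)sₕ²/nₕ with Wₕ = Nₕ/8375:
  Dept IV: (3319/8375)²·(1−735/3319)·155000/735 = 25.785437
  Dept II: (4029/8375)²·(1−529/4029)·58700/529 = 22.308898
  Dept III: (1027/8375)²·(1−97/1027)·368000/97 = 51.660647
  → Var(ȳ_str) = 99.754982.
Var(ȳ_srs) = (1 − 1361/8375)·176500/1361 = 108.60943.
deff = 99.754982 / 108.60943 = 0.9185.

0.9185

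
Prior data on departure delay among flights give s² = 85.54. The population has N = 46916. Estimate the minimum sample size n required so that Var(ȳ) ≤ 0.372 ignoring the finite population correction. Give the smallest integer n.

Without fpc, n₀ = s²/D = 85.54/0.372 = 229.9462.
Rounding up, n = 230.

230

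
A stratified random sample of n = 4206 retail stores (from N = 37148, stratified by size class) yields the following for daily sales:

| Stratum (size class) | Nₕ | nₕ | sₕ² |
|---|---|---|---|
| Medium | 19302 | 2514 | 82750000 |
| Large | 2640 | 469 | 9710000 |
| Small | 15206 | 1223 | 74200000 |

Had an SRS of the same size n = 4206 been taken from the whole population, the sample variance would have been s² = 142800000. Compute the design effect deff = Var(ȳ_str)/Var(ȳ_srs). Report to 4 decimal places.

0.5701

Var(ȳ_str) = Σ Wₕ²(1−fₕ)sₕ²/nₕ with Wₕ = Nₕ/37148:
  Medium: (19302/37148)²·(1−2514/19302)·82750000/2514 = 7729.1748
  Large: (2640/37148)²·(1−469/2640)·9710000/469 = 85.98828
  Small: (15206/37148)²·(1−1223/15206)·74200000/1223 = 9348.0692
  → Var(ȳ_str) = 17163.232.
Var(ȳ_srs) = (1 − 4206/37148)·142800000/4206 = 30107.415.
deff = 17163.232 / 30107.415 = 0.5701.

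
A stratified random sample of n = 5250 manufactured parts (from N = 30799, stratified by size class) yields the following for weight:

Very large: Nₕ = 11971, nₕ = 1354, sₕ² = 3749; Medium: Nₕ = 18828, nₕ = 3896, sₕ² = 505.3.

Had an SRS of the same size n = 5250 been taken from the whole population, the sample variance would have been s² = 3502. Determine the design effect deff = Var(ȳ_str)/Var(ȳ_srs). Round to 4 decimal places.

Var(ȳ_str) = Σ Wₕ²(1−fₕ)sₕ²/nₕ with Wₕ = Nₕ/30799:
  Very large: (11971/30799)²·(1−1354/11971)·3749/1354 = 0.37098452
  Medium: (18828/30799)²·(1−3896/18828)·505.3/3896 = 0.038439638
  → Var(ȳ_str) = 0.40942416.
Var(ȳ_srs) = (1 − 5250/30799)·3502/5250 = 0.55334263.
deff = 0.40942416 / 0.55334263 = 0.7399.

0.7399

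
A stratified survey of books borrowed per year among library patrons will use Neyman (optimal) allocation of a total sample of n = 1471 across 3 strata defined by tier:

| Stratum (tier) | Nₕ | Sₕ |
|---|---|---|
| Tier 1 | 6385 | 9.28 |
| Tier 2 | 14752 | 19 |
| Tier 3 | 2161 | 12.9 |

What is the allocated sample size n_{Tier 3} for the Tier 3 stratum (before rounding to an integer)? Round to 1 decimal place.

111.6

Neyman allocation: nₕ = n·NₕSₕ / Σⱼ NⱼSⱼ.
Σ NⱼSⱼ = 6385·9.28 + 14752·19 + 2161·12.9 = 367417.7.
n_{Tier 3} = 1471·2161·12.9 / 367417.7 = 111.6.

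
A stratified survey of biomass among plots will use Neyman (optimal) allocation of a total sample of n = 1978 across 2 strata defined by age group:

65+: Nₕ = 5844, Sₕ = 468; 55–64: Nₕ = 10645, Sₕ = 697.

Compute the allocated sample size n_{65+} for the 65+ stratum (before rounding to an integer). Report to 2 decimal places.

532.75

Neyman allocation: nₕ = n·NₕSₕ / Σⱼ NⱼSⱼ.
Σ NⱼSⱼ = 5844·468 + 10645·697 = 1.0154557 × 10^7.
n_{65+} = 1978·5844·468 / (1.0154557 × 10^7) = 532.75.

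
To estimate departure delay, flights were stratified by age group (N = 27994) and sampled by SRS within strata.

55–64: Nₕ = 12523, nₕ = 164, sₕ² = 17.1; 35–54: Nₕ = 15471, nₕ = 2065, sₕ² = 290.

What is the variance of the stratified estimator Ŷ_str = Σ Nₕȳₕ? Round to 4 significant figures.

Var(Ŷ_str) = Σₕ Nₕ²(1 − fₕ)sₕ²/nₕ.
55–64: 12523²·(1 − 164/12523)·17.1/164 = 1.6137787 × 10^7.
35–54: 15471²·(1 − 2065/15471)·290/2065 = 2.9126986 × 10^7.
Sum = 4.5264773 × 10^7.

4.526 × 10^7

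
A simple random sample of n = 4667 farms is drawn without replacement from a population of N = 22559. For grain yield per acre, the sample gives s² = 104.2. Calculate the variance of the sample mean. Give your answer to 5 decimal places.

0.01771

Under SRS without replacement, Var(ȳ) = (1 − f)·s²/n with f = n/N = 4667/22559 = 0.20687974.
Var(ȳ) = (1 − 0.20687974)·104.2/4667 = 0.79312026·0.022326977 = 0.017707978.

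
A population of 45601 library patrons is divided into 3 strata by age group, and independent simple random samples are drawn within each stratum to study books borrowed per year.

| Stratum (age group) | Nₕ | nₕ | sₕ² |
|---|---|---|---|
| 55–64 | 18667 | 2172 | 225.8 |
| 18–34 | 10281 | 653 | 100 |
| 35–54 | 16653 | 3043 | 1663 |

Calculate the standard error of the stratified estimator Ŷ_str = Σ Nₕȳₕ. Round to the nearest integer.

Var(Ŷ_str) = Σₕ Nₕ²(1 − fₕ)sₕ²/nₕ.
55–64: 18667²·(1 − 2172/18667)·225.8/2172 = 3.201039 × 10^7.
18–34: 10281²·(1 − 653/10281)·100/653 = 1.5158571 × 10^7.
35–54: 16653²·(1 − 3043/16653)·1663/3043 = 1.238628 × 10^8.
Sum = 1.7103176 × 10^8.
SE = √(1.7103176 × 10^8) = 13078.

13078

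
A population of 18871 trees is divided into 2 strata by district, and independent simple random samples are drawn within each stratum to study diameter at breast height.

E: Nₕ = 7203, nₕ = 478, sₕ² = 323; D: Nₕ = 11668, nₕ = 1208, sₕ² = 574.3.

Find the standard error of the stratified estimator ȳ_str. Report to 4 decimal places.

Var(ȳ_str) = Σₕ Wₕ²(1 − fₕ)sₕ²/nₕ with Wₕ = Nₕ/N, N = 18871.
E: Wₕ = 0.38169678; term = 0.38169678²·(1 − 0.06636124)·323/478 = 0.09191587.
D: Wₕ = 0.61830322; term = 0.61830322²·(1 − 0.10353103)·574.3/1208 = 0.16293341.
Sum = 0.25484928.
SE = √(0.25484928) = 0.5048.

0.5048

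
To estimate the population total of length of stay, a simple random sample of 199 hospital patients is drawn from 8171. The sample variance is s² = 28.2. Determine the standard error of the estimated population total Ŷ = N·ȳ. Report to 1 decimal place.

Var(Ŷ) = N²·Var(ȳ) = N²·(1 − n/N)·s²/n.
f = 199/8171 = 0.02435442; Var(ȳ) = 0.97564558·28.2/199 = 0.13825731.
Var(Ŷ) = 8171² · 0.13825731 = 9.2307826 × 10^6.
SE(Ŷ) = √(9.2307826 × 10^6) = 3038.2.

3038.2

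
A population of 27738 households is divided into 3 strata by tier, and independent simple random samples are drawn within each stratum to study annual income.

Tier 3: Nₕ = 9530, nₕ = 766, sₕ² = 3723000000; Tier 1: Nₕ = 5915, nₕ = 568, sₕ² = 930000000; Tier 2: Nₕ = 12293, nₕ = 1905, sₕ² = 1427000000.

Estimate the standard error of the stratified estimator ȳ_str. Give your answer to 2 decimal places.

848.08

Var(ȳ_str) = Σₕ Wₕ²(1 − fₕ)sₕ²/nₕ with Wₕ = Nₕ/N, N = 27738.
Tier 3: Wₕ = 0.34357200; term = 0.34357200²·(1 − 0.08037775)·3723000000/766 = 527605.42.
Tier 1: Wₕ = 0.21324537; term = 0.21324537²·(1 − 0.09602705)·930000000/568 = 67305.299.
Tier 2: Wₕ = 0.44318264; term = 0.44318264²·(1 − 0.15496624)·1427000000/1905 = 124327.88.
Sum = 719238.6.
SE = √(719238.6) = 848.08.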